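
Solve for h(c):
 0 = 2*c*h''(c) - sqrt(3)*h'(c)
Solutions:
 h(c) = C1 + C2*c^(sqrt(3)/2 + 1)


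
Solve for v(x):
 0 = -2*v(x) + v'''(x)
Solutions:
 v(x) = C3*exp(2^(1/3)*x) + (C1*sin(2^(1/3)*sqrt(3)*x/2) + C2*cos(2^(1/3)*sqrt(3)*x/2))*exp(-2^(1/3)*x/2)


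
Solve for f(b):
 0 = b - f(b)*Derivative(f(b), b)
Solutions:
 f(b) = -sqrt(C1 + b^2)
 f(b) = sqrt(C1 + b^2)


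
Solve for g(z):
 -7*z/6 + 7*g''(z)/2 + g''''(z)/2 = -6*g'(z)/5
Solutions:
 g(z) = C1 + C2*exp(-15^(1/3)*z*(-5^(1/3)*(54 + sqrt(28641))^(1/3) + 35*3^(1/3)/(54 + sqrt(28641))^(1/3))/30)*sin(3^(1/6)*5^(1/3)*z*(105/(54 + sqrt(28641))^(1/3) + 3^(2/3)*5^(1/3)*(54 + sqrt(28641))^(1/3))/30) + C3*exp(-15^(1/3)*z*(-5^(1/3)*(54 + sqrt(28641))^(1/3) + 35*3^(1/3)/(54 + sqrt(28641))^(1/3))/30)*cos(3^(1/6)*5^(1/3)*z*(105/(54 + sqrt(28641))^(1/3) + 3^(2/3)*5^(1/3)*(54 + sqrt(28641))^(1/3))/30) + C4*exp(15^(1/3)*z*(-5^(1/3)*(54 + sqrt(28641))^(1/3) + 35*3^(1/3)/(54 + sqrt(28641))^(1/3))/15) + 35*z^2/72 - 1225*z/432


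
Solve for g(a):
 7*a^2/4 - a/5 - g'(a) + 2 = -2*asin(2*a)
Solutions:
 g(a) = C1 + 7*a^3/12 - a^2/10 + 2*a*asin(2*a) + 2*a + sqrt(1 - 4*a^2)


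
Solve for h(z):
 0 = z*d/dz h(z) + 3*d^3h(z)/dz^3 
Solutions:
 h(z) = C1 + Integral(C2*airyai(-3^(2/3)*z/3) + C3*airybi(-3^(2/3)*z/3), z)


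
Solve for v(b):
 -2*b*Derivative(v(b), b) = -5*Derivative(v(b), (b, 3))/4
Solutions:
 v(b) = C1 + Integral(C2*airyai(2*5^(2/3)*b/5) + C3*airybi(2*5^(2/3)*b/5), b)


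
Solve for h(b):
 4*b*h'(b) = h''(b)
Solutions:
 h(b) = C1 + C2*erfi(sqrt(2)*b)


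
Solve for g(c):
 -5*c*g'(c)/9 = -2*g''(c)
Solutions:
 g(c) = C1 + C2*erfi(sqrt(5)*c/6)


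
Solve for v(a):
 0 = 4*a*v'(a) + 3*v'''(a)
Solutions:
 v(a) = C1 + Integral(C2*airyai(-6^(2/3)*a/3) + C3*airybi(-6^(2/3)*a/3), a)


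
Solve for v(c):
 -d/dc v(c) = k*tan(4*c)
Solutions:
 v(c) = C1 + k*log(cos(4*c))/4


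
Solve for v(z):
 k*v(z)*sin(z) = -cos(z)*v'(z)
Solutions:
 v(z) = C1*exp(k*log(cos(z)))


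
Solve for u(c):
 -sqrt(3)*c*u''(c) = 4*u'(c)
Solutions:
 u(c) = C1 + C2*c^(1 - 4*sqrt(3)/3)


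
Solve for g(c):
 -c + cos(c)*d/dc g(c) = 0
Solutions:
 g(c) = C1 + Integral(c/cos(c), c)


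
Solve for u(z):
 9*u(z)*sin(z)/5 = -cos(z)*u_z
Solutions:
 u(z) = C1*cos(z)^(9/5)


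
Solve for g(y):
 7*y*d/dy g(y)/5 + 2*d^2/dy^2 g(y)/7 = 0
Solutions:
 g(y) = C1 + C2*erf(7*sqrt(5)*y/10)


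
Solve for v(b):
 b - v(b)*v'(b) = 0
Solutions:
 v(b) = -sqrt(C1 + b^2)
 v(b) = sqrt(C1 + b^2)


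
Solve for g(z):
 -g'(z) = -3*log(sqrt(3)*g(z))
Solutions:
 -2*Integral(1/(2*log(_y) + log(3)), (_y, g(z)))/3 = C1 - z


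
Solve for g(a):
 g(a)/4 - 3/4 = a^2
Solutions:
 g(a) = 4*a^2 + 3


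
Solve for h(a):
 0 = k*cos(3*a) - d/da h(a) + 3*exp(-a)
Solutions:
 h(a) = C1 + k*sin(3*a)/3 - 3*exp(-a)


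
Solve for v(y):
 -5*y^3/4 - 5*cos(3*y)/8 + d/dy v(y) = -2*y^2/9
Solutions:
 v(y) = C1 + 5*y^4/16 - 2*y^3/27 + 5*sin(3*y)/24


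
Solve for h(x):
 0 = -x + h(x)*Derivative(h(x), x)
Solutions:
 h(x) = -sqrt(C1 + x^2)
 h(x) = sqrt(C1 + x^2)


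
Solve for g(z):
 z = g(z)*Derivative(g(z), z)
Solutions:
 g(z) = -sqrt(C1 + z^2)
 g(z) = sqrt(C1 + z^2)


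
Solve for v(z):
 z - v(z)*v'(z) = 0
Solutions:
 v(z) = -sqrt(C1 + z^2)
 v(z) = sqrt(C1 + z^2)


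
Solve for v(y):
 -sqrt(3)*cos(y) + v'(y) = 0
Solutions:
 v(y) = C1 + sqrt(3)*sin(y)


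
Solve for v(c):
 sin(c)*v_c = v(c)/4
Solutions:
 v(c) = C1*(cos(c) - 1)^(1/8)/(cos(c) + 1)^(1/8)


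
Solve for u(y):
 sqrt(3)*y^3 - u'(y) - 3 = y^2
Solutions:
 u(y) = C1 + sqrt(3)*y^4/4 - y^3/3 - 3*y


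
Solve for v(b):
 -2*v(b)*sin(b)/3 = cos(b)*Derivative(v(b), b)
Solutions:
 v(b) = C1*cos(b)^(2/3)


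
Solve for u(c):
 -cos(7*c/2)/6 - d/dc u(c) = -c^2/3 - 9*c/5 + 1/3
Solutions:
 u(c) = C1 + c^3/9 + 9*c^2/10 - c/3 - sin(7*c/2)/21


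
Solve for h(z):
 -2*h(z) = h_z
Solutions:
 h(z) = C1*exp(-2*z)


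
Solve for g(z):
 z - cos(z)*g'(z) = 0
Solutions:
 g(z) = C1 + Integral(z/cos(z), z)


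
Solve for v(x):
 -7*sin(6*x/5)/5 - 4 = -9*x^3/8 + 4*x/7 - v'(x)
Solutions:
 v(x) = C1 - 9*x^4/32 + 2*x^2/7 + 4*x - 7*cos(6*x/5)/6


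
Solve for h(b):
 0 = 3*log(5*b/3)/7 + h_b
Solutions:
 h(b) = C1 - 3*b*log(b)/7 - 3*b*log(5)/7 + 3*b/7 + 3*b*log(3)/7


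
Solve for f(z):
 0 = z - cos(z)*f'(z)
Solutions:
 f(z) = C1 + Integral(z/cos(z), z)


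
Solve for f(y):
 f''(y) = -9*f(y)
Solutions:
 f(y) = C1*sin(3*y) + C2*cos(3*y)


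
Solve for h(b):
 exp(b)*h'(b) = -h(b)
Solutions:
 h(b) = C1*exp(exp(-b))


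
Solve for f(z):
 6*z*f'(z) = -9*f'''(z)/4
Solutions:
 f(z) = C1 + Integral(C2*airyai(-2*3^(2/3)*z/3) + C3*airybi(-2*3^(2/3)*z/3), z)


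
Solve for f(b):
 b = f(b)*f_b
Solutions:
 f(b) = -sqrt(C1 + b^2)
 f(b) = sqrt(C1 + b^2)


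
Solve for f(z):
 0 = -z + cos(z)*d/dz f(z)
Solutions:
 f(z) = C1 + Integral(z/cos(z), z)


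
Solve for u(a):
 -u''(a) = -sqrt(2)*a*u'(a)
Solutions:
 u(a) = C1 + C2*erfi(2^(3/4)*a/2)


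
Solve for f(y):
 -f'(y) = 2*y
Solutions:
 f(y) = C1 - y^2


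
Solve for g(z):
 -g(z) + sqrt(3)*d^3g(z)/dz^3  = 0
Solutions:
 g(z) = C3*exp(3^(5/6)*z/3) + (C1*sin(3^(1/3)*z/2) + C2*cos(3^(1/3)*z/2))*exp(-3^(5/6)*z/6)


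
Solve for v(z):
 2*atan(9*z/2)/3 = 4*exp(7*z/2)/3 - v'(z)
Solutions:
 v(z) = C1 - 2*z*atan(9*z/2)/3 + 8*exp(7*z/2)/21 + 2*log(81*z^2 + 4)/27


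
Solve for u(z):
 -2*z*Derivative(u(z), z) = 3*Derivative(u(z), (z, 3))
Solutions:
 u(z) = C1 + Integral(C2*airyai(-2^(1/3)*3^(2/3)*z/3) + C3*airybi(-2^(1/3)*3^(2/3)*z/3), z)


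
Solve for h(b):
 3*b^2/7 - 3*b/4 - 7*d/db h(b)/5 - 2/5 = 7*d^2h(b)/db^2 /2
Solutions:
 h(b) = C1 + C2*exp(-2*b/5) + 5*b^3/49 - 405*b^2/392 + 1913*b/392


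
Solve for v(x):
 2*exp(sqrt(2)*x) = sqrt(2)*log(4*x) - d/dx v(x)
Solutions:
 v(x) = C1 + sqrt(2)*x*log(x) + sqrt(2)*x*(-1 + 2*log(2)) - sqrt(2)*exp(sqrt(2)*x)


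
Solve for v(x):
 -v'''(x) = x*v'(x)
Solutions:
 v(x) = C1 + Integral(C2*airyai(-x) + C3*airybi(-x), x)


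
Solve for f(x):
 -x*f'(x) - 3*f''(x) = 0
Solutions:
 f(x) = C1 + C2*erf(sqrt(6)*x/6)


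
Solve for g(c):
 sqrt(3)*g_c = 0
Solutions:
 g(c) = C1


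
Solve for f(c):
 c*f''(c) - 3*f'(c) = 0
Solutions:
 f(c) = C1 + C2*c^4


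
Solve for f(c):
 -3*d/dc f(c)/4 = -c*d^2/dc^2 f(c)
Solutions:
 f(c) = C1 + C2*c^(7/4)


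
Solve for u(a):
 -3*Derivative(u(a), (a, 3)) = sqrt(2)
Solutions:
 u(a) = C1 + C2*a + C3*a^2 - sqrt(2)*a^3/18


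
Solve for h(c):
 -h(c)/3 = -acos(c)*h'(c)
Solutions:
 h(c) = C1*exp(Integral(1/acos(c), c)/3)


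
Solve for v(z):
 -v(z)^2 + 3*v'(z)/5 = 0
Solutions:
 v(z) = -3/(C1 + 5*z)


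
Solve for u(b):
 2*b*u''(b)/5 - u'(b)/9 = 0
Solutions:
 u(b) = C1 + C2*b^(23/18)


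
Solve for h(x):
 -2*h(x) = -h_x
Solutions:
 h(x) = C1*exp(2*x)


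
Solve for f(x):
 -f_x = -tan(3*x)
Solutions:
 f(x) = C1 - log(cos(3*x))/3


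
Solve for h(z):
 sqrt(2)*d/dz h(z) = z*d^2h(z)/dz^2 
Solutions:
 h(z) = C1 + C2*z^(1 + sqrt(2))


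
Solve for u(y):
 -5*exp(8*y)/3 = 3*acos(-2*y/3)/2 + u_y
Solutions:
 u(y) = C1 - 3*y*acos(-2*y/3)/2 - 3*sqrt(9 - 4*y^2)/4 - 5*exp(8*y)/24


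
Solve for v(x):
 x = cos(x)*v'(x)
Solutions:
 v(x) = C1 + Integral(x/cos(x), x)


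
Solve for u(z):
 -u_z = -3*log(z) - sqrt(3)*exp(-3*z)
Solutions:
 u(z) = C1 + 3*z*log(z) - 3*z - sqrt(3)*exp(-3*z)/3


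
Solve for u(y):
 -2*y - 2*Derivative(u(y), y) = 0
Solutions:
 u(y) = C1 - y^2/2


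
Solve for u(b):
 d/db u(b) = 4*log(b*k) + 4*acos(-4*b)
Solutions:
 u(b) = C1 + 4*b*log(b*k) + 4*b*acos(-4*b) - 4*b + sqrt(1 - 16*b^2)


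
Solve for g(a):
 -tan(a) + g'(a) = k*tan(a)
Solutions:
 g(a) = C1 - (k + 1)*log(cos(a))


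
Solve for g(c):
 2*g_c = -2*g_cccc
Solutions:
 g(c) = C1 + C4*exp(-c) + (C2*sin(sqrt(3)*c/2) + C3*cos(sqrt(3)*c/2))*exp(c/2)


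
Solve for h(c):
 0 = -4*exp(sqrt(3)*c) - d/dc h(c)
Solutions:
 h(c) = C1 - 4*sqrt(3)*exp(sqrt(3)*c)/3


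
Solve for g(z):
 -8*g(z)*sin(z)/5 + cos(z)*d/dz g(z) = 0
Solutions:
 g(z) = C1/cos(z)^(8/5)


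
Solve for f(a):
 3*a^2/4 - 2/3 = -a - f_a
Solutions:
 f(a) = C1 - a^3/4 - a^2/2 + 2*a/3


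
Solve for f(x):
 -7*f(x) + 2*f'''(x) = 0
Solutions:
 f(x) = C3*exp(2^(2/3)*7^(1/3)*x/2) + (C1*sin(2^(2/3)*sqrt(3)*7^(1/3)*x/4) + C2*cos(2^(2/3)*sqrt(3)*7^(1/3)*x/4))*exp(-2^(2/3)*7^(1/3)*x/4)


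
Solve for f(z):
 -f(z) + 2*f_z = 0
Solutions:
 f(z) = C1*exp(z/2)


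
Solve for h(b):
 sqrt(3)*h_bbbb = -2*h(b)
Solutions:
 h(b) = (C1*sin(2^(3/4)*3^(7/8)*b/6) + C2*cos(2^(3/4)*3^(7/8)*b/6))*exp(-2^(3/4)*3^(7/8)*b/6) + (C3*sin(2^(3/4)*3^(7/8)*b/6) + C4*cos(2^(3/4)*3^(7/8)*b/6))*exp(2^(3/4)*3^(7/8)*b/6)


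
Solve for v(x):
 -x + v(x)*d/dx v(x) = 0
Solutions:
 v(x) = -sqrt(C1 + x^2)
 v(x) = sqrt(C1 + x^2)


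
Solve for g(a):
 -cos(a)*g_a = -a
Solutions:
 g(a) = C1 + Integral(a/cos(a), a)


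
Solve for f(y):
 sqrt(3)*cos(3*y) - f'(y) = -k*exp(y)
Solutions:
 f(y) = C1 + k*exp(y) + sqrt(3)*sin(3*y)/3


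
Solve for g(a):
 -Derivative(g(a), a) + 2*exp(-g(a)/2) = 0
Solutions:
 g(a) = 2*log(C1 + a)


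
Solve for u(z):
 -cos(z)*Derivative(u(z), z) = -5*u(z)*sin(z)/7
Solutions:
 u(z) = C1/cos(z)^(5/7)


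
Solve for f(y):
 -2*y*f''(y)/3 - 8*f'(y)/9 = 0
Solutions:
 f(y) = C1 + C2/y^(1/3)


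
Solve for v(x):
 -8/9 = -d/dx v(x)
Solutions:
 v(x) = C1 + 8*x/9


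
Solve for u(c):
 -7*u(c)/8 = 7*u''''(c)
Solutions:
 u(c) = (C1*sin(2^(3/4)*c/4) + C2*cos(2^(3/4)*c/4))*exp(-2^(3/4)*c/4) + (C3*sin(2^(3/4)*c/4) + C4*cos(2^(3/4)*c/4))*exp(2^(3/4)*c/4)


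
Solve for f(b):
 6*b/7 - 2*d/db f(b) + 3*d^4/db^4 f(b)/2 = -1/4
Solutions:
 f(b) = C1 + C4*exp(6^(2/3)*b/3) + 3*b^2/14 + b/8 + (C2*sin(2^(2/3)*3^(1/6)*b/2) + C3*cos(2^(2/3)*3^(1/6)*b/2))*exp(-6^(2/3)*b/6)


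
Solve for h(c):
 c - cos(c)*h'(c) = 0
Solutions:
 h(c) = C1 + Integral(c/cos(c), c)


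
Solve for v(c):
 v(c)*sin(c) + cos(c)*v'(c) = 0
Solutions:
 v(c) = C1*cos(c)


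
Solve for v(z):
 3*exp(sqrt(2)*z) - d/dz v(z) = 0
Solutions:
 v(z) = C1 + 3*sqrt(2)*exp(sqrt(2)*z)/2


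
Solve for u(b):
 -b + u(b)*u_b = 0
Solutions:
 u(b) = -sqrt(C1 + b^2)
 u(b) = sqrt(C1 + b^2)


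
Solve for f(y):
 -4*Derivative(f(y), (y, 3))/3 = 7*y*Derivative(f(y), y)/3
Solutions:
 f(y) = C1 + Integral(C2*airyai(-14^(1/3)*y/2) + C3*airybi(-14^(1/3)*y/2), y)


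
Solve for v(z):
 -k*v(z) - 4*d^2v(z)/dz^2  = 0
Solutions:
 v(z) = C1*exp(-z*sqrt(-k)/2) + C2*exp(z*sqrt(-k)/2)


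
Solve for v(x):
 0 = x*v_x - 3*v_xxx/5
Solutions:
 v(x) = C1 + Integral(C2*airyai(3^(2/3)*5^(1/3)*x/3) + C3*airybi(3^(2/3)*5^(1/3)*x/3), x)


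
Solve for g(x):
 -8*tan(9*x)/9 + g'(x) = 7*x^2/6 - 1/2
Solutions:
 g(x) = C1 + 7*x^3/18 - x/2 - 8*log(cos(9*x))/81


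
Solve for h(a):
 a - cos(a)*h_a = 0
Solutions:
 h(a) = C1 + Integral(a/cos(a), a)


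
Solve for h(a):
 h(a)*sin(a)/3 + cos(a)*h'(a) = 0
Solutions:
 h(a) = C1*cos(a)^(1/3)


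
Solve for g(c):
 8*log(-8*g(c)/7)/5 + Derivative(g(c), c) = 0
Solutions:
 5*Integral(1/(log(-_y) - log(7) + 3*log(2)), (_y, g(c)))/8 = C1 - c


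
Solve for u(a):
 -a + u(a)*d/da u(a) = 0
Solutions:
 u(a) = -sqrt(C1 + a^2)
 u(a) = sqrt(C1 + a^2)


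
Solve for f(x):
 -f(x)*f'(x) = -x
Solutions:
 f(x) = -sqrt(C1 + x^2)
 f(x) = sqrt(C1 + x^2)


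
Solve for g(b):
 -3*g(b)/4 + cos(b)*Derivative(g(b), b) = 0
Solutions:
 g(b) = C1*(sin(b) + 1)^(3/8)/(sin(b) - 1)^(3/8)


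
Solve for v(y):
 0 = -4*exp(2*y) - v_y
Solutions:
 v(y) = C1 - 2*exp(2*y)


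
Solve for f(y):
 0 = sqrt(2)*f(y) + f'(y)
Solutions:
 f(y) = C1*exp(-sqrt(2)*y)


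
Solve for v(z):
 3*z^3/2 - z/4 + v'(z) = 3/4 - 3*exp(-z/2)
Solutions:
 v(z) = C1 - 3*z^4/8 + z^2/8 + 3*z/4 + 6*exp(-z/2)


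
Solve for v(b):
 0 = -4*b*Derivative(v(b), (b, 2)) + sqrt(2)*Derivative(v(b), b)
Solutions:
 v(b) = C1 + C2*b^(sqrt(2)/4 + 1)


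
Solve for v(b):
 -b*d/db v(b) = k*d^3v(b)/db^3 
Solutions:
 v(b) = C1 + Integral(C2*airyai(b*(-1/k)^(1/3)) + C3*airybi(b*(-1/k)^(1/3)), b)


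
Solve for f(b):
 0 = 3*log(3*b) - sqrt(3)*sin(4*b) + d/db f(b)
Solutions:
 f(b) = C1 - 3*b*log(b) - 3*b*log(3) + 3*b - sqrt(3)*cos(4*b)/4


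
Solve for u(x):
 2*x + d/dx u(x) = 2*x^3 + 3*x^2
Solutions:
 u(x) = C1 + x^4/2 + x^3 - x^2


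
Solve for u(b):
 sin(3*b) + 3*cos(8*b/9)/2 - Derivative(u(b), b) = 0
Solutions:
 u(b) = C1 + 27*sin(8*b/9)/16 - cos(3*b)/3


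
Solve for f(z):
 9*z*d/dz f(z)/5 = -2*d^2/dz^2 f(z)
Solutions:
 f(z) = C1 + C2*erf(3*sqrt(5)*z/10)


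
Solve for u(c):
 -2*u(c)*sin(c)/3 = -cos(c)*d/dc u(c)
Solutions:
 u(c) = C1/cos(c)^(2/3)


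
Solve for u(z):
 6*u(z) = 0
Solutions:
 u(z) = 0


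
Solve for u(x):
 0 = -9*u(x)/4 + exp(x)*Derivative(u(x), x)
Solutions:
 u(x) = C1*exp(-9*exp(-x)/4)


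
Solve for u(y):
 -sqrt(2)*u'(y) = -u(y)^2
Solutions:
 u(y) = -2/(C1 + sqrt(2)*y)


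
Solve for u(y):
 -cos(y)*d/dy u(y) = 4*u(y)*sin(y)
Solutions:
 u(y) = C1*cos(y)^4


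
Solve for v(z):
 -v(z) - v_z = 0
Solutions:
 v(z) = C1*exp(-z)


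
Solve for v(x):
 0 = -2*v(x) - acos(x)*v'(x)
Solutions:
 v(x) = C1*exp(-2*Integral(1/acos(x), x))


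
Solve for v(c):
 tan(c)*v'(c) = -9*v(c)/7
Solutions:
 v(c) = C1/sin(c)^(9/7)


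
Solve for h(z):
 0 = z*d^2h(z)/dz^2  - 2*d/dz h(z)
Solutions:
 h(z) = C1 + C2*z^3


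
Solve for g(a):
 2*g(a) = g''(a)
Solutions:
 g(a) = C1*exp(-sqrt(2)*a) + C2*exp(sqrt(2)*a)


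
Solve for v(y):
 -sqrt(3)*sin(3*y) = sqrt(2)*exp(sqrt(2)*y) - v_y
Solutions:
 v(y) = C1 + exp(sqrt(2)*y) - sqrt(3)*cos(3*y)/3


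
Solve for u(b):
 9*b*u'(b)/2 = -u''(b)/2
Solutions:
 u(b) = C1 + C2*erf(3*sqrt(2)*b/2)


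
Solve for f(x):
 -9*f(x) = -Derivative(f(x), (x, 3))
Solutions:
 f(x) = C3*exp(3^(2/3)*x) + (C1*sin(3*3^(1/6)*x/2) + C2*cos(3*3^(1/6)*x/2))*exp(-3^(2/3)*x/2)


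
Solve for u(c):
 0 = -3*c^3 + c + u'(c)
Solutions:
 u(c) = C1 + 3*c^4/4 - c^2/2


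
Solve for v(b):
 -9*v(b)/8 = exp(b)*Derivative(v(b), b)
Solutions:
 v(b) = C1*exp(9*exp(-b)/8)


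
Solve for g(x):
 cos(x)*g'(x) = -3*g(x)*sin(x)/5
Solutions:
 g(x) = C1*cos(x)^(3/5)


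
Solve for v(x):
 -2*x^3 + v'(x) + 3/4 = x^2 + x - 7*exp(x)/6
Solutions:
 v(x) = C1 + x^4/2 + x^3/3 + x^2/2 - 3*x/4 - 7*exp(x)/6


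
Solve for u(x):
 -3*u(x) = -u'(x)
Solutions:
 u(x) = C1*exp(3*x)


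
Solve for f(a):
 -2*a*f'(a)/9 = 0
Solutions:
 f(a) = C1


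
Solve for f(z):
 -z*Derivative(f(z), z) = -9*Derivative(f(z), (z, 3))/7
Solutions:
 f(z) = C1 + Integral(C2*airyai(21^(1/3)*z/3) + C3*airybi(21^(1/3)*z/3), z)


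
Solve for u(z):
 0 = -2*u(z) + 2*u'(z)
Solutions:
 u(z) = C1*exp(z)


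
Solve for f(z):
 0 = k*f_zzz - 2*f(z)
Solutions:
 f(z) = C1*exp(2^(1/3)*z*(1/k)^(1/3)) + C2*exp(2^(1/3)*z*(-1 + sqrt(3)*I)*(1/k)^(1/3)/2) + C3*exp(-2^(1/3)*z*(1 + sqrt(3)*I)*(1/k)^(1/3)/2)


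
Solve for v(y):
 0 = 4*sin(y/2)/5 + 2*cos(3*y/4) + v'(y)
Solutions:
 v(y) = C1 - 8*sin(3*y/4)/3 + 8*cos(y/2)/5


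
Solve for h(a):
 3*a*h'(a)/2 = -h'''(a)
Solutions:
 h(a) = C1 + Integral(C2*airyai(-2^(2/3)*3^(1/3)*a/2) + C3*airybi(-2^(2/3)*3^(1/3)*a/2), a)


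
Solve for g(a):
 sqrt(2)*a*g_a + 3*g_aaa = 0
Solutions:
 g(a) = C1 + Integral(C2*airyai(-2^(1/6)*3^(2/3)*a/3) + C3*airybi(-2^(1/6)*3^(2/3)*a/3), a)


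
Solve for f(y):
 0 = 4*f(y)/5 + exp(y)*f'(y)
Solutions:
 f(y) = C1*exp(4*exp(-y)/5)


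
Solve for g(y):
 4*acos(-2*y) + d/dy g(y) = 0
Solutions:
 g(y) = C1 - 4*y*acos(-2*y) - 2*sqrt(1 - 4*y^2)


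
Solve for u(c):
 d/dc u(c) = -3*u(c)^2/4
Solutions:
 u(c) = 4/(C1 + 3*c)


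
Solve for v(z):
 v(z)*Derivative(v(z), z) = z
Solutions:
 v(z) = -sqrt(C1 + z^2)
 v(z) = sqrt(C1 + z^2)


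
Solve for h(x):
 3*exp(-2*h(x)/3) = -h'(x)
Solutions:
 h(x) = 3*log(-sqrt(C1 - 3*x)) - 3*log(3) + 3*log(6)/2
 h(x) = 3*log(C1 - 3*x)/2 - 3*log(3) + 3*log(6)/2


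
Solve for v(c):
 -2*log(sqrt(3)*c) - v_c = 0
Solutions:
 v(c) = C1 - 2*c*log(c) - c*log(3) + 2*c


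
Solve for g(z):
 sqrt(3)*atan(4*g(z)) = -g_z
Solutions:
 Integral(1/atan(4*_y), (_y, g(z))) = C1 - sqrt(3)*z


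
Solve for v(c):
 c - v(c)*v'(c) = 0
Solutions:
 v(c) = -sqrt(C1 + c^2)
 v(c) = sqrt(C1 + c^2)


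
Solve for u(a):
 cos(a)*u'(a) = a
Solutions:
 u(a) = C1 + Integral(a/cos(a), a)


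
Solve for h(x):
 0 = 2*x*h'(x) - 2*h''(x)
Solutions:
 h(x) = C1 + C2*erfi(sqrt(2)*x/2)


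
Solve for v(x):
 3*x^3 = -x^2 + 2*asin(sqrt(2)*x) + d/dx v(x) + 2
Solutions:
 v(x) = C1 + 3*x^4/4 + x^3/3 - 2*x*asin(sqrt(2)*x) - 2*x - sqrt(2)*sqrt(1 - 2*x^2)


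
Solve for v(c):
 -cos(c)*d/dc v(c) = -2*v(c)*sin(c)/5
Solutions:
 v(c) = C1/cos(c)^(2/5)


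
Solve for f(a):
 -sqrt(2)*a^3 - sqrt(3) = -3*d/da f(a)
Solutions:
 f(a) = C1 + sqrt(2)*a^4/12 + sqrt(3)*a/3


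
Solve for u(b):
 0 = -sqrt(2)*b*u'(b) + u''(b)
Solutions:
 u(b) = C1 + C2*erfi(2^(3/4)*b/2)


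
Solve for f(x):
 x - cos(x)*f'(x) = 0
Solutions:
 f(x) = C1 + Integral(x/cos(x), x)


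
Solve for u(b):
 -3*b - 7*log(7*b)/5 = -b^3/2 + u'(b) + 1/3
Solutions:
 u(b) = C1 + b^4/8 - 3*b^2/2 - 7*b*log(b)/5 - 7*b*log(7)/5 + 16*b/15


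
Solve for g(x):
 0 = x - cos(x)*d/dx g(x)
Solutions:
 g(x) = C1 + Integral(x/cos(x), x)


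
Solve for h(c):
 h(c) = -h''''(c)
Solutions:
 h(c) = (C1*sin(sqrt(2)*c/2) + C2*cos(sqrt(2)*c/2))*exp(-sqrt(2)*c/2) + (C3*sin(sqrt(2)*c/2) + C4*cos(sqrt(2)*c/2))*exp(sqrt(2)*c/2)


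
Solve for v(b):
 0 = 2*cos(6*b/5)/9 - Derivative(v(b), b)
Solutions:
 v(b) = C1 + 5*sin(6*b/5)/27


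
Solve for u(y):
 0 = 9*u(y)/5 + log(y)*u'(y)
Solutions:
 u(y) = C1*exp(-9*li(y)/5)


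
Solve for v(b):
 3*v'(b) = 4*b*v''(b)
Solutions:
 v(b) = C1 + C2*b^(7/4)


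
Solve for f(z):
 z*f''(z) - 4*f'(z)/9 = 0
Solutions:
 f(z) = C1 + C2*z^(13/9)


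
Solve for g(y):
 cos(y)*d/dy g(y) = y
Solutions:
 g(y) = C1 + Integral(y/cos(y), y)


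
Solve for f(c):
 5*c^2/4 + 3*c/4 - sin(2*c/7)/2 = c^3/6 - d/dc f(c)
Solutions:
 f(c) = C1 + c^4/24 - 5*c^3/12 - 3*c^2/8 - 7*cos(2*c/7)/4


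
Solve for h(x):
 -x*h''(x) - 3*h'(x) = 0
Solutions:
 h(x) = C1 + C2/x^2


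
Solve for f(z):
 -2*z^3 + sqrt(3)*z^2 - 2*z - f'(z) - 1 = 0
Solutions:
 f(z) = C1 - z^4/2 + sqrt(3)*z^3/3 - z^2 - z


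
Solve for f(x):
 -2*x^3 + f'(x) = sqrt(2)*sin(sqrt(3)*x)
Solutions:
 f(x) = C1 + x^4/2 - sqrt(6)*cos(sqrt(3)*x)/3


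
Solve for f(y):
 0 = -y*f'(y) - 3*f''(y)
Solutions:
 f(y) = C1 + C2*erf(sqrt(6)*y/6)


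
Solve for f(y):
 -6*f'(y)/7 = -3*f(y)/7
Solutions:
 f(y) = C1*exp(y/2)


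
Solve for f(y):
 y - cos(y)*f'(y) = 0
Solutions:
 f(y) = C1 + Integral(y/cos(y), y)


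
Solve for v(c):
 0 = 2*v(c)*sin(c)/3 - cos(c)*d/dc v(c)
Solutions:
 v(c) = C1/cos(c)^(2/3)


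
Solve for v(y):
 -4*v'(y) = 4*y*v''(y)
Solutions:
 v(y) = C1 + C2*log(y)


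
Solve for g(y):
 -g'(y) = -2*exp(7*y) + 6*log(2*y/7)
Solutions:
 g(y) = C1 - 6*y*log(y) + 6*y*(-log(2) + 1 + log(7)) + 2*exp(7*y)/7


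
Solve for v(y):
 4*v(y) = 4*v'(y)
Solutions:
 v(y) = C1*exp(y)


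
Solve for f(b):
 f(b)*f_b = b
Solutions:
 f(b) = -sqrt(C1 + b^2)
 f(b) = sqrt(C1 + b^2)


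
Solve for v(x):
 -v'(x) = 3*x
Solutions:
 v(x) = C1 - 3*x^2/2


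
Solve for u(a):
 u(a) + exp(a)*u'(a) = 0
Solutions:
 u(a) = C1*exp(exp(-a))


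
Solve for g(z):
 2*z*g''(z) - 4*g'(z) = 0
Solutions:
 g(z) = C1 + C2*z^3


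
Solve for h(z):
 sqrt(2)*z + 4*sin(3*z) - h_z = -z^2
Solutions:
 h(z) = C1 + z^3/3 + sqrt(2)*z^2/2 - 4*cos(3*z)/3


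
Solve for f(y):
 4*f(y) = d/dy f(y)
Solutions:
 f(y) = C1*exp(4*y)


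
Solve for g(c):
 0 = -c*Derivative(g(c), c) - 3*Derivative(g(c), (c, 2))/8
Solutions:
 g(c) = C1 + C2*erf(2*sqrt(3)*c/3)


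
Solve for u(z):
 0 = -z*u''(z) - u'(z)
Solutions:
 u(z) = C1 + C2*log(z)


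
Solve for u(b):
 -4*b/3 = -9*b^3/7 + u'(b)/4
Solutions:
 u(b) = C1 + 9*b^4/7 - 8*b^2/3


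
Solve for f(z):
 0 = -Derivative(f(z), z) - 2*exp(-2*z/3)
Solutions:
 f(z) = C1 + 3*exp(-2*z/3)


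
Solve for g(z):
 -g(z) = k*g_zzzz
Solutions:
 g(z) = C1*exp(-z*(-1/k)^(1/4)) + C2*exp(z*(-1/k)^(1/4)) + C3*exp(-I*z*(-1/k)^(1/4)) + C4*exp(I*z*(-1/k)^(1/4))


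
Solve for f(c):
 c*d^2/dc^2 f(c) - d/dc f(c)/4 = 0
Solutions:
 f(c) = C1 + C2*c^(5/4)


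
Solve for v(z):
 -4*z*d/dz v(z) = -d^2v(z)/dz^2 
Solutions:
 v(z) = C1 + C2*erfi(sqrt(2)*z)


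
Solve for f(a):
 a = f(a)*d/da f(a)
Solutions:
 f(a) = -sqrt(C1 + a^2)
 f(a) = sqrt(C1 + a^2)


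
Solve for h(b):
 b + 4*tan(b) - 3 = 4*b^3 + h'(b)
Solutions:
 h(b) = C1 - b^4 + b^2/2 - 3*b - 4*log(cos(b))


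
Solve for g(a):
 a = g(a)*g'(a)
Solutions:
 g(a) = -sqrt(C1 + a^2)
 g(a) = sqrt(C1 + a^2)


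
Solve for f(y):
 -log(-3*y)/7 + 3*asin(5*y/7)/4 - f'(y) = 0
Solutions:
 f(y) = C1 - y*log(-y)/7 + 3*y*asin(5*y/7)/4 - y*log(3)/7 + y/7 + 3*sqrt(49 - 25*y^2)/20


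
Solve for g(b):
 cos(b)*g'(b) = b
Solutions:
 g(b) = C1 + Integral(b/cos(b), b)


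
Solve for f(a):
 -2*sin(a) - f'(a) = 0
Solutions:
 f(a) = C1 + 2*cos(a)


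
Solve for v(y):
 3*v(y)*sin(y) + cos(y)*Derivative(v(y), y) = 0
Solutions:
 v(y) = C1*cos(y)^3


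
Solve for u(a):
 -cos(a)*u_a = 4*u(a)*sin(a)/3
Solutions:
 u(a) = C1*cos(a)^(4/3)


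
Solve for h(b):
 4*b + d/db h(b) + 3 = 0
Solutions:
 h(b) = C1 - 2*b^2 - 3*b


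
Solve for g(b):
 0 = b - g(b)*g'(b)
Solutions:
 g(b) = -sqrt(C1 + b^2)
 g(b) = sqrt(C1 + b^2)


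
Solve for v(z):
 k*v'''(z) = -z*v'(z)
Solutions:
 v(z) = C1 + Integral(C2*airyai(z*(-1/k)^(1/3)) + C3*airybi(z*(-1/k)^(1/3)), z)


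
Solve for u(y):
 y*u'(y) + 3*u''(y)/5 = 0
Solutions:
 u(y) = C1 + C2*erf(sqrt(30)*y/6)


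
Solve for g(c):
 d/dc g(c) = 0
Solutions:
 g(c) = C1


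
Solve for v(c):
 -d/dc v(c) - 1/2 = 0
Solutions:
 v(c) = C1 - c/2


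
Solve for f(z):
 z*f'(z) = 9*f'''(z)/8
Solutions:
 f(z) = C1 + Integral(C2*airyai(2*3^(1/3)*z/3) + C3*airybi(2*3^(1/3)*z/3), z)


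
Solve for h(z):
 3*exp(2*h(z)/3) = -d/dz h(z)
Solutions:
 h(z) = 3*log(-sqrt(-1/(C1 - 3*z))) - 3*log(2) + 3*log(6)/2
 h(z) = 3*log(-1/(C1 - 3*z))/2 - 3*log(2) + 3*log(6)/2


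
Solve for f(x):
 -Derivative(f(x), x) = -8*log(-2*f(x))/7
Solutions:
 -7*Integral(1/(log(-_y) + log(2)), (_y, f(x)))/8 = C1 - x


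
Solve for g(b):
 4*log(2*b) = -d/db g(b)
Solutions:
 g(b) = C1 - 4*b*log(b) - b*log(16) + 4*b


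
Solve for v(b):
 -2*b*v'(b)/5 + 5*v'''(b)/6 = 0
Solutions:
 v(b) = C1 + Integral(C2*airyai(60^(1/3)*b/5) + C3*airybi(60^(1/3)*b/5), b)


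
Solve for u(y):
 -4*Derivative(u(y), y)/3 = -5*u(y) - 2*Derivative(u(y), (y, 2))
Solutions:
 u(y) = (C1*sin(sqrt(86)*y/6) + C2*cos(sqrt(86)*y/6))*exp(y/3)


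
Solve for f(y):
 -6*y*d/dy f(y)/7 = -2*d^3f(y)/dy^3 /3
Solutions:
 f(y) = C1 + Integral(C2*airyai(21^(2/3)*y/7) + C3*airybi(21^(2/3)*y/7), y)


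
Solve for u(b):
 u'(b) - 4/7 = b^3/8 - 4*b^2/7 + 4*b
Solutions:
 u(b) = C1 + b^4/32 - 4*b^3/21 + 2*b^2 + 4*b/7


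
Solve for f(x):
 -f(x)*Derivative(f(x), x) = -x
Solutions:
 f(x) = -sqrt(C1 + x^2)
 f(x) = sqrt(C1 + x^2)


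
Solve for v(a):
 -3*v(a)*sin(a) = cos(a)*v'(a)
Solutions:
 v(a) = C1*cos(a)^3


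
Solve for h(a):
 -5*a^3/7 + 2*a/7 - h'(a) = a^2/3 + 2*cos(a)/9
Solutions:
 h(a) = C1 - 5*a^4/28 - a^3/9 + a^2/7 - 2*sin(a)/9


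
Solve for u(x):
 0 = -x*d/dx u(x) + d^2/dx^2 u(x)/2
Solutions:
 u(x) = C1 + C2*erfi(x)


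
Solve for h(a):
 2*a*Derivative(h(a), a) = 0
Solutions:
 h(a) = C1


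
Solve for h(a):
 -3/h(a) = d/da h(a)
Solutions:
 h(a) = -sqrt(C1 - 6*a)
 h(a) = sqrt(C1 - 6*a)


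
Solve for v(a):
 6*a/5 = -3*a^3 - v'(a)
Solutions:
 v(a) = C1 - 3*a^4/4 - 3*a^2/5


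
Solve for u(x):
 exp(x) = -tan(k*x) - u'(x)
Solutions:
 u(x) = C1 - Piecewise((-log(cos(k*x))/k, Ne(k, 0)), (0, True)) - exp(x)


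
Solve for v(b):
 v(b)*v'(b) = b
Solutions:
 v(b) = -sqrt(C1 + b^2)
 v(b) = sqrt(C1 + b^2)


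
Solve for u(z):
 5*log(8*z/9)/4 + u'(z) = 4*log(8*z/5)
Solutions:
 u(z) = C1 + 11*z*log(z)/4 - 4*z*log(5) - 11*z/4 + z*log(2)/4 + z*log(3)/2 + 2*z*log(48)


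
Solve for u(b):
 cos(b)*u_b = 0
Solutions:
 u(b) = C1


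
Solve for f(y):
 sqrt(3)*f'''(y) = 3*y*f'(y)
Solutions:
 f(y) = C1 + Integral(C2*airyai(3^(1/6)*y) + C3*airybi(3^(1/6)*y), y)


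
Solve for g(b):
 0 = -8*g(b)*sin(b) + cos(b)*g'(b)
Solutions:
 g(b) = C1/cos(b)^8


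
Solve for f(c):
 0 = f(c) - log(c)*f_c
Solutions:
 f(c) = C1*exp(li(c))


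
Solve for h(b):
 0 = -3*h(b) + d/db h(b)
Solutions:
 h(b) = C1*exp(3*b)


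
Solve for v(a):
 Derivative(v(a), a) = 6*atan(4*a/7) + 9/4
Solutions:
 v(a) = C1 + 6*a*atan(4*a/7) + 9*a/4 - 21*log(16*a^2 + 49)/4


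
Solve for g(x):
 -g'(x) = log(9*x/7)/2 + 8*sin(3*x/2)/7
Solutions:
 g(x) = C1 - x*log(x)/2 - x*log(3) + x/2 + x*log(7)/2 + 16*cos(3*x/2)/21


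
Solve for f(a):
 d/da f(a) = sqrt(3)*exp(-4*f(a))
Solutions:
 f(a) = log(-I*(C1 + 4*sqrt(3)*a)^(1/4))
 f(a) = log(I*(C1 + 4*sqrt(3)*a)^(1/4))
 f(a) = log(-(C1 + 4*sqrt(3)*a)^(1/4))
 f(a) = log(C1 + 4*sqrt(3)*a)/4


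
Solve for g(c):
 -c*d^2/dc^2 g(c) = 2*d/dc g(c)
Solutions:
 g(c) = C1 + C2/c


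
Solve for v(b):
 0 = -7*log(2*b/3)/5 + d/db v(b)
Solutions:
 v(b) = C1 + 7*b*log(b)/5 - 7*b*log(3)/5 - 7*b/5 + 7*b*log(2)/5


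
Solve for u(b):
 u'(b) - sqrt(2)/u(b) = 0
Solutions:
 u(b) = -sqrt(C1 + 2*sqrt(2)*b)
 u(b) = sqrt(C1 + 2*sqrt(2)*b)


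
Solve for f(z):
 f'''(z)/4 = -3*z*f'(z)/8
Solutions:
 f(z) = C1 + Integral(C2*airyai(-2^(2/3)*3^(1/3)*z/2) + C3*airybi(-2^(2/3)*3^(1/3)*z/2), z)


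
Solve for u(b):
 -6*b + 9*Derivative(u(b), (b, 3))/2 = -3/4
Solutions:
 u(b) = C1 + C2*b + C3*b^2 + b^4/18 - b^3/36


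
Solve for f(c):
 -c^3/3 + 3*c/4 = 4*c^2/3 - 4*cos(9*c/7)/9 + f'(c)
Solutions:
 f(c) = C1 - c^4/12 - 4*c^3/9 + 3*c^2/8 + 28*sin(9*c/7)/81


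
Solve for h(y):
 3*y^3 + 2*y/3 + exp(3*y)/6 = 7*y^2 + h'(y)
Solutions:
 h(y) = C1 + 3*y^4/4 - 7*y^3/3 + y^2/3 + exp(3*y)/18


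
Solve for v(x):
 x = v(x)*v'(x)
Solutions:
 v(x) = -sqrt(C1 + x^2)
 v(x) = sqrt(C1 + x^2)


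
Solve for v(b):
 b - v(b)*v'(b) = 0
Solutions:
 v(b) = -sqrt(C1 + b^2)
 v(b) = sqrt(C1 + b^2)


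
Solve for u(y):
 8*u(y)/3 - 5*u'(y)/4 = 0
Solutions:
 u(y) = C1*exp(32*y/15)


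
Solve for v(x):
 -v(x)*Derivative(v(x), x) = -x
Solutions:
 v(x) = -sqrt(C1 + x^2)
 v(x) = sqrt(C1 + x^2)


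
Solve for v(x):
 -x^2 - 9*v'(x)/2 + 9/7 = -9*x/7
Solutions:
 v(x) = C1 - 2*x^3/27 + x^2/7 + 2*x/7


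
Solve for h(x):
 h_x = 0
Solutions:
 h(x) = C1


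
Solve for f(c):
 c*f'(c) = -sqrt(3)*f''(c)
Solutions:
 f(c) = C1 + C2*erf(sqrt(2)*3^(3/4)*c/6)


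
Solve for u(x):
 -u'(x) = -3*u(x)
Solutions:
 u(x) = C1*exp(3*x)


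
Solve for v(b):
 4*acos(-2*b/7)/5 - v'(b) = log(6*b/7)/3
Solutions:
 v(b) = C1 - b*log(b)/3 + 4*b*acos(-2*b/7)/5 - b*log(6)/3 + b/3 + b*log(7)/3 + 2*sqrt(49 - 4*b^2)/5


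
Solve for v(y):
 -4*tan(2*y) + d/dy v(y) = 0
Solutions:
 v(y) = C1 - 2*log(cos(2*y))


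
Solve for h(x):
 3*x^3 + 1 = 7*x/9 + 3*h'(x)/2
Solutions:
 h(x) = C1 + x^4/2 - 7*x^2/27 + 2*x/3


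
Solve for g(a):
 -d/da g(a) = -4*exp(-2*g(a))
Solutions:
 g(a) = log(-sqrt(C1 + 8*a))
 g(a) = log(C1 + 8*a)/2


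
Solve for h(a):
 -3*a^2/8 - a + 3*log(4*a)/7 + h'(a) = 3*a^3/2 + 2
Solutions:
 h(a) = C1 + 3*a^4/8 + a^3/8 + a^2/2 - 3*a*log(a)/7 - 6*a*log(2)/7 + 17*a/7


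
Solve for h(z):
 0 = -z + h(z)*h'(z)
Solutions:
 h(z) = -sqrt(C1 + z^2)
 h(z) = sqrt(C1 + z^2)


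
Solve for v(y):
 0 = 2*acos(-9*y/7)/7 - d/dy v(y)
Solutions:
 v(y) = C1 + 2*y*acos(-9*y/7)/7 + 2*sqrt(49 - 81*y^2)/63


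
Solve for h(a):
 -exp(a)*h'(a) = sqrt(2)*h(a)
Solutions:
 h(a) = C1*exp(sqrt(2)*exp(-a))


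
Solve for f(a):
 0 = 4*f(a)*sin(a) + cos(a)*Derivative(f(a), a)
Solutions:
 f(a) = C1*cos(a)^4


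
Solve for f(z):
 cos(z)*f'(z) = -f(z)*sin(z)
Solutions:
 f(z) = C1*cos(z)


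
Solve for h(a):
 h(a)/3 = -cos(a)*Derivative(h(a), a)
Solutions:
 h(a) = C1*(sin(a) - 1)^(1/6)/(sin(a) + 1)^(1/6)


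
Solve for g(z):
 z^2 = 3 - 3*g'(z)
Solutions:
 g(z) = C1 - z^3/9 + z


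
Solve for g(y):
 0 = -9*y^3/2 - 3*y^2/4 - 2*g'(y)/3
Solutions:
 g(y) = C1 - 27*y^4/16 - 3*y^3/8


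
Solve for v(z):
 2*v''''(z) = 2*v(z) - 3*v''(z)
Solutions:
 v(z) = C1*exp(-sqrt(2)*z/2) + C2*exp(sqrt(2)*z/2) + C3*sin(sqrt(2)*z) + C4*cos(sqrt(2)*z)


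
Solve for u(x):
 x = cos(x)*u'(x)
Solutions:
 u(x) = C1 + Integral(x/cos(x), x)


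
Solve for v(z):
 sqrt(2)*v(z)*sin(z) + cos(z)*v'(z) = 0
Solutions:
 v(z) = C1*cos(z)^(sqrt(2))


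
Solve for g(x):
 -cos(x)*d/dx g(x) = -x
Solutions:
 g(x) = C1 + Integral(x/cos(x), x)


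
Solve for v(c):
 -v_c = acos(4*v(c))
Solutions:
 Integral(1/acos(4*_y), (_y, v(c))) = C1 - c


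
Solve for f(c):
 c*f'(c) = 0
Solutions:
 f(c) = C1


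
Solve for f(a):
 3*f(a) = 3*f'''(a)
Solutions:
 f(a) = C3*exp(a) + (C1*sin(sqrt(3)*a/2) + C2*cos(sqrt(3)*a/2))*exp(-a/2)


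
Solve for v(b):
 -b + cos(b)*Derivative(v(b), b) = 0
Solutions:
 v(b) = C1 + Integral(b/cos(b), b)


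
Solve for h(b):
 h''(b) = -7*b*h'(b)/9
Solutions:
 h(b) = C1 + C2*erf(sqrt(14)*b/6)


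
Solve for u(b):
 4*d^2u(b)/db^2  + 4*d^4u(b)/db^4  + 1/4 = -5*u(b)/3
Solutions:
 u(b) = (C1*sin(sqrt(2)*3^(3/4)*5^(1/4)*b*cos(atan(sqrt(6)/3)/2)/6) + C2*cos(sqrt(2)*3^(3/4)*5^(1/4)*b*cos(atan(sqrt(6)/3)/2)/6))*exp(-sqrt(2)*3^(3/4)*5^(1/4)*b*sin(atan(sqrt(6)/3)/2)/6) + (C3*sin(sqrt(2)*3^(3/4)*5^(1/4)*b*cos(atan(sqrt(6)/3)/2)/6) + C4*cos(sqrt(2)*3^(3/4)*5^(1/4)*b*cos(atan(sqrt(6)/3)/2)/6))*exp(sqrt(2)*3^(3/4)*5^(1/4)*b*sin(atan(sqrt(6)/3)/2)/6) - 3/20


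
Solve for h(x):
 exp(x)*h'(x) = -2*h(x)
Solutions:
 h(x) = C1*exp(2*exp(-x))


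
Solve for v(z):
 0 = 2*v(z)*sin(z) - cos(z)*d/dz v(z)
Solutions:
 v(z) = C1/cos(z)^2


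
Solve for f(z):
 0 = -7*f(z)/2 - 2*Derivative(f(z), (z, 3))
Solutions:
 f(z) = C3*exp(-14^(1/3)*z/2) + (C1*sin(14^(1/3)*sqrt(3)*z/4) + C2*cos(14^(1/3)*sqrt(3)*z/4))*exp(14^(1/3)*z/4)


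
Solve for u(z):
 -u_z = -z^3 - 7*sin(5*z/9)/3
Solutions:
 u(z) = C1 + z^4/4 - 21*cos(5*z/9)/5


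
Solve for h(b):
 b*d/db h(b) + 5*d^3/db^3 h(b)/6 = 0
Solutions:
 h(b) = C1 + Integral(C2*airyai(-5^(2/3)*6^(1/3)*b/5) + C3*airybi(-5^(2/3)*6^(1/3)*b/5), b)


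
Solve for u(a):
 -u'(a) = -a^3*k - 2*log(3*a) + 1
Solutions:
 u(a) = C1 + a^4*k/4 + 2*a*log(a) - 3*a + a*log(9)


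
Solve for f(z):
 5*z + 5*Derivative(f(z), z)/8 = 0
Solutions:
 f(z) = C1 - 4*z^2


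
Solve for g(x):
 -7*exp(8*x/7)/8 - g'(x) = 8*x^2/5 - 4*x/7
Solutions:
 g(x) = C1 - 8*x^3/15 + 2*x^2/7 - 49*exp(8*x/7)/64


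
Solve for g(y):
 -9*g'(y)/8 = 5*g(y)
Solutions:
 g(y) = C1*exp(-40*y/9)


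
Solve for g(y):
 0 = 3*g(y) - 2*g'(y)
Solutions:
 g(y) = C1*exp(3*y/2)


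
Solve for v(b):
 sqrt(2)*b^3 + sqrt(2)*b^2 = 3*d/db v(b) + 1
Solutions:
 v(b) = C1 + sqrt(2)*b^4/12 + sqrt(2)*b^3/9 - b/3


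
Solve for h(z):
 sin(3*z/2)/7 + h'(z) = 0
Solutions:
 h(z) = C1 + 2*cos(3*z/2)/21


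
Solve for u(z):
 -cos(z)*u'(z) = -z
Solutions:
 u(z) = C1 + Integral(z/cos(z), z)


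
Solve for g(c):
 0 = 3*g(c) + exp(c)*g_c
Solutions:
 g(c) = C1*exp(3*exp(-c))


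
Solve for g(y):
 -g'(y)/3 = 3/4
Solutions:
 g(y) = C1 - 9*y/4


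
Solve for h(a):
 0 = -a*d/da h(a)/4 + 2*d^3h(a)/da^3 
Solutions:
 h(a) = C1 + Integral(C2*airyai(a/2) + C3*airybi(a/2), a)


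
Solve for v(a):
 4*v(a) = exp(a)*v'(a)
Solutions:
 v(a) = C1*exp(-4*exp(-a))


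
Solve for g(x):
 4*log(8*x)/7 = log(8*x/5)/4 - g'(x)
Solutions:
 g(x) = C1 - 9*x*log(x)/28 - 27*x*log(2)/28 - x*log(5)/4 + 9*x/28


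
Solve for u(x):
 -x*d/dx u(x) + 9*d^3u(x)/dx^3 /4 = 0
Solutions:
 u(x) = C1 + Integral(C2*airyai(2^(2/3)*3^(1/3)*x/3) + C3*airybi(2^(2/3)*3^(1/3)*x/3), x)


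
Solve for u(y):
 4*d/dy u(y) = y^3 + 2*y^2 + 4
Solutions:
 u(y) = C1 + y^4/16 + y^3/6 + y


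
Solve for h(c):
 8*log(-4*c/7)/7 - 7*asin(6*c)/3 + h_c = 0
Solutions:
 h(c) = C1 - 8*c*log(-c)/7 + 7*c*asin(6*c)/3 - 16*c*log(2)/7 + 8*c/7 + 8*c*log(7)/7 + 7*sqrt(1 - 36*c^2)/18


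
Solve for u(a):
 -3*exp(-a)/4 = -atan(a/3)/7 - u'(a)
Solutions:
 u(a) = C1 - a*atan(a/3)/7 + 3*log(a^2 + 9)/14 - 3*exp(-a)/4


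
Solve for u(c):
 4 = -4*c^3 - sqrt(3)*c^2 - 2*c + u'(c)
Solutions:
 u(c) = C1 + c^4 + sqrt(3)*c^3/3 + c^2 + 4*c


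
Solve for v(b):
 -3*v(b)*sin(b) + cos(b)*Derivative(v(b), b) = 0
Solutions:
 v(b) = C1/cos(b)^3


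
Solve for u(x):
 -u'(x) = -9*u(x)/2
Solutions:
 u(x) = C1*exp(9*x/2)


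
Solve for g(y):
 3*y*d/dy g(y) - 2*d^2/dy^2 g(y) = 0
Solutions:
 g(y) = C1 + C2*erfi(sqrt(3)*y/2)


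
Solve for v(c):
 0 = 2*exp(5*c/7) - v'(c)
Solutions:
 v(c) = C1 + 14*exp(5*c/7)/5


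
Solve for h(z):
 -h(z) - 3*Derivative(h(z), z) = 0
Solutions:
 h(z) = C1*exp(-z/3)


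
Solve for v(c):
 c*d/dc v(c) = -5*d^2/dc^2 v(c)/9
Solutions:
 v(c) = C1 + C2*erf(3*sqrt(10)*c/10)


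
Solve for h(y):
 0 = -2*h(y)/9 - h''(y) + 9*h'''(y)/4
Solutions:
 h(y) = C3*exp(2*y/3) + (C1*sin(sqrt(11)*y/9) + C2*cos(sqrt(11)*y/9))*exp(-y/9)


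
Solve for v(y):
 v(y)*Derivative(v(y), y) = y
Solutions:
 v(y) = -sqrt(C1 + y^2)
 v(y) = sqrt(C1 + y^2)


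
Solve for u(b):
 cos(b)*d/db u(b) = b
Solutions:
 u(b) = C1 + Integral(b/cos(b), b)


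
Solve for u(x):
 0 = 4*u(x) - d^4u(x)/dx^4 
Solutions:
 u(x) = C1*exp(-sqrt(2)*x) + C2*exp(sqrt(2)*x) + C3*sin(sqrt(2)*x) + C4*cos(sqrt(2)*x)


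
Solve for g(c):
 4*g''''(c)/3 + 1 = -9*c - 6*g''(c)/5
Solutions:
 g(c) = C1 + C2*c + C3*sin(3*sqrt(10)*c/10) + C4*cos(3*sqrt(10)*c/10) - 5*c^3/4 - 5*c^2/12


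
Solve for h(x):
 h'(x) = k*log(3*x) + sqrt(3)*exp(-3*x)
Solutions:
 h(x) = C1 + k*x*log(x) + k*x*(-1 + log(3)) - sqrt(3)*exp(-3*x)/3


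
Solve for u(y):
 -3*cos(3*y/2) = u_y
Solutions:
 u(y) = C1 - 2*sin(3*y/2)


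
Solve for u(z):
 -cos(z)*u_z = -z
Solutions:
 u(z) = C1 + Integral(z/cos(z), z)


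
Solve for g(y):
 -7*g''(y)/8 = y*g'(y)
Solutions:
 g(y) = C1 + C2*erf(2*sqrt(7)*y/7)


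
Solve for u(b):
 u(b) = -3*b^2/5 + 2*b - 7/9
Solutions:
 u(b) = -3*b^2/5 + 2*b - 7/9


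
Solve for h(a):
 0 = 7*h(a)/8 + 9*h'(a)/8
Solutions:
 h(a) = C1*exp(-7*a/9)


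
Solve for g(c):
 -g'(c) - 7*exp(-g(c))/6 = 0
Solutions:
 g(c) = log(C1 - 7*c/6)


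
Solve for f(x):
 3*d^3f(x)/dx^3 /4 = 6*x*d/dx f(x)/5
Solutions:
 f(x) = C1 + Integral(C2*airyai(2*5^(2/3)*x/5) + C3*airybi(2*5^(2/3)*x/5), x)


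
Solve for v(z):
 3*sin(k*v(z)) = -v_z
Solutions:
 v(z) = Piecewise((-acos(-exp(2*C1*k)/(exp(2*C1*k) - exp(6*k*z)) - exp(6*k*z)/(exp(2*C1*k) - exp(6*k*z)))/k + 2*pi/k, Ne(k, 0)), (nan, True))
 v(z) = Piecewise((acos(-exp(2*C1*k)/(exp(2*C1*k) - exp(6*k*z)) - exp(6*k*z)/(exp(2*C1*k) - exp(6*k*z)))/k, Ne(k, 0)), (nan, True))


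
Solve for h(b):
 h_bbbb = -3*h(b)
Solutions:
 h(b) = (C1*sin(sqrt(2)*3^(1/4)*b/2) + C2*cos(sqrt(2)*3^(1/4)*b/2))*exp(-sqrt(2)*3^(1/4)*b/2) + (C3*sin(sqrt(2)*3^(1/4)*b/2) + C4*cos(sqrt(2)*3^(1/4)*b/2))*exp(sqrt(2)*3^(1/4)*b/2)


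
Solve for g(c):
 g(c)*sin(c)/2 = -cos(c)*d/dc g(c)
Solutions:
 g(c) = C1*sqrt(cos(c))


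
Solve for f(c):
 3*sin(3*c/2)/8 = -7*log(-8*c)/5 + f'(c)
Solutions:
 f(c) = C1 + 7*c*log(-c)/5 - 7*c/5 + 21*c*log(2)/5 - cos(3*c/2)/4


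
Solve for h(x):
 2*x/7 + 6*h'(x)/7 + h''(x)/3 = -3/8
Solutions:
 h(x) = C1 + C2*exp(-18*x/7) - x^2/6 - 133*x/432


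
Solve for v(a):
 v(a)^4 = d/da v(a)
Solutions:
 v(a) = (-1/(C1 + 3*a))^(1/3)
 v(a) = (-1/(C1 + a))^(1/3)*(-3^(2/3) - 3*3^(1/6)*I)/6
 v(a) = (-1/(C1 + a))^(1/3)*(-3^(2/3) + 3*3^(1/6)*I)/6


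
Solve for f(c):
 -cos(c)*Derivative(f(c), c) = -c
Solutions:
 f(c) = C1 + Integral(c/cos(c), c)


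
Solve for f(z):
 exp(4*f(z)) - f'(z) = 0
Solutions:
 f(z) = log(-(-1/(C1 + 4*z))^(1/4))
 f(z) = log(-1/(C1 + 4*z))/4
 f(z) = log(-I*(-1/(C1 + 4*z))^(1/4))
 f(z) = log(I*(-1/(C1 + 4*z))^(1/4))


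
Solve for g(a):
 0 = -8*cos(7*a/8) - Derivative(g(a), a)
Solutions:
 g(a) = C1 - 64*sin(7*a/8)/7


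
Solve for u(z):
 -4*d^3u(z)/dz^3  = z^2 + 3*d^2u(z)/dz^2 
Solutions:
 u(z) = C1 + C2*z + C3*exp(-3*z/4) - z^4/36 + 4*z^3/27 - 16*z^2/27


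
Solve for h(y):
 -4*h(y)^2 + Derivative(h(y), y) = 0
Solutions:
 h(y) = -1/(C1 + 4*y)


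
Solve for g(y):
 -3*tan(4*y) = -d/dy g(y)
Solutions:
 g(y) = C1 - 3*log(cos(4*y))/4


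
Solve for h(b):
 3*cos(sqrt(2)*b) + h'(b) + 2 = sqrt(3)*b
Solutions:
 h(b) = C1 + sqrt(3)*b^2/2 - 2*b - 3*sqrt(2)*sin(sqrt(2)*b)/2


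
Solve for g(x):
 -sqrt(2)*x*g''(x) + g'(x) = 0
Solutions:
 g(x) = C1 + C2*x^(sqrt(2)/2 + 1)


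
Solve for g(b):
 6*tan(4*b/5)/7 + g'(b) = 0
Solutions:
 g(b) = C1 + 15*log(cos(4*b/5))/14


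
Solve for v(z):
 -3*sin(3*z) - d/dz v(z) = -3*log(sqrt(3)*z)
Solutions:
 v(z) = C1 + 3*z*log(z) - 3*z + 3*z*log(3)/2 + cos(3*z)


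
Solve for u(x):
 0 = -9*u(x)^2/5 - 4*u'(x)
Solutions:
 u(x) = 20/(C1 + 9*x)


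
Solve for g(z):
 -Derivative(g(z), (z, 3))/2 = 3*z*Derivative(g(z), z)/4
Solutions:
 g(z) = C1 + Integral(C2*airyai(-2^(2/3)*3^(1/3)*z/2) + C3*airybi(-2^(2/3)*3^(1/3)*z/2), z)


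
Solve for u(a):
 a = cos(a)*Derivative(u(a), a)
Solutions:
 u(a) = C1 + Integral(a/cos(a), a)


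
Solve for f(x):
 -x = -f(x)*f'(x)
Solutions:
 f(x) = -sqrt(C1 + x^2)
 f(x) = sqrt(C1 + x^2)


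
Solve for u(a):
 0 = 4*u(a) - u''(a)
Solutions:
 u(a) = C1*exp(-2*a) + C2*exp(2*a)


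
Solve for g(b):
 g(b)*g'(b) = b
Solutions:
 g(b) = -sqrt(C1 + b^2)
 g(b) = sqrt(C1 + b^2)


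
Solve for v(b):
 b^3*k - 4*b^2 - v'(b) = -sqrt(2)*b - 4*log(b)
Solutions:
 v(b) = C1 + b^4*k/4 - 4*b^3/3 + sqrt(2)*b^2/2 + 4*b*log(b) - 4*b


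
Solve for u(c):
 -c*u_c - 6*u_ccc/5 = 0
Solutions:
 u(c) = C1 + Integral(C2*airyai(-5^(1/3)*6^(2/3)*c/6) + C3*airybi(-5^(1/3)*6^(2/3)*c/6), c)


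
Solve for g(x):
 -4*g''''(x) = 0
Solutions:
 g(x) = C1 + C2*x + C3*x^2 + C4*x^3


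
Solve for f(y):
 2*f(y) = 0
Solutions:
 f(y) = 0


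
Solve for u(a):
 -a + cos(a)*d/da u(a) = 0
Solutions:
 u(a) = C1 + Integral(a/cos(a), a)


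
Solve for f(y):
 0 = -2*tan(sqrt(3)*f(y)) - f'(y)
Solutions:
 f(y) = sqrt(3)*(pi - asin(C1*exp(-2*sqrt(3)*y)))/3
 f(y) = sqrt(3)*asin(C1*exp(-2*sqrt(3)*y))/3


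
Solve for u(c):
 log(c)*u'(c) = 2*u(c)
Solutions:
 u(c) = C1*exp(2*li(c))


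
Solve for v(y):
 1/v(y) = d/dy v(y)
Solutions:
 v(y) = -sqrt(C1 + 2*y)
 v(y) = sqrt(C1 + 2*y)


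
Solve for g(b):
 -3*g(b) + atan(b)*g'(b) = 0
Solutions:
 g(b) = C1*exp(3*Integral(1/atan(b), b))
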